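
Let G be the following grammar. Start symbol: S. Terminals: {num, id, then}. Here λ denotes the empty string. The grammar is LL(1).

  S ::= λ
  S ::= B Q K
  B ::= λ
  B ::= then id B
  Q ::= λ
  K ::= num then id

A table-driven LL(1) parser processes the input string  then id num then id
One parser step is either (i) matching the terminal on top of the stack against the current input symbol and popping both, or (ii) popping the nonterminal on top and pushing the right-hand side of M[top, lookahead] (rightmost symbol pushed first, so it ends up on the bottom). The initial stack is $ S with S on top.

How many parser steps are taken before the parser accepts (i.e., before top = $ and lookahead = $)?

10

      Stack            Input                  Action
   1  $ S              then id num then id $  expand S ::= B Q K
   2  $ K Q B          then id num then id $  expand B ::= then id B
   3  $ K Q B id then  then id num then id $  match then
   4  $ K Q B id       id num then id $       match id
   5  $ K Q B          num then id $          expand B ::= λ
   6  $ K Q            num then id $          expand Q ::= λ
   7  $ K              num then id $          expand K ::= num then id
   8  $ id then num    num then id $          match num
   9  $ id then        then id $              match then
  10  $ id             id $                   match id
Accept reached after 10 steps.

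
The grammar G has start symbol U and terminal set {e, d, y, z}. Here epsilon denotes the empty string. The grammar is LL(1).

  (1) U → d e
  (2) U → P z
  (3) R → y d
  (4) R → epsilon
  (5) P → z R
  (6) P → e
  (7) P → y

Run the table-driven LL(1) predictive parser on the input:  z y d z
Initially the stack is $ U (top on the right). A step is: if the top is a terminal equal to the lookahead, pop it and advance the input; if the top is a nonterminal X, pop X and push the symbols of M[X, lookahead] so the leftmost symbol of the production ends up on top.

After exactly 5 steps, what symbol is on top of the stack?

step 1: stack=$ U  input=z y d z $  — expand U → P z
step 2: stack=$ z P  input=z y d z $  — expand P → z R
step 3: stack=$ z R z  input=z y d z $  — match z
step 4: stack=$ z R  input=y d z $  — expand R → y d
step 5: stack=$ z d y  input=y d z $  — match y
Stack after step 5: $ z d (top = d).

d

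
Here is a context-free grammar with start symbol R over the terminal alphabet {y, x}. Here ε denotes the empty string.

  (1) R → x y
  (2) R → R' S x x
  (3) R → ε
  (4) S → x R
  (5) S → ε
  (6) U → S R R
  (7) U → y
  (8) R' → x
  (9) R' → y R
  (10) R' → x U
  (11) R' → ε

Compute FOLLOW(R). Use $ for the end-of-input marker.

{$, x, y}

FIRST(S): from S→x R we get {x}; from S→ε we get {ε}. So FIRST(S) = {ε, x}.
FIRST(R'): from R'→x we get {x}; from R'→y R we get {y}; from R'→x U we get {x}; from R'→ε we get {ε}. So FIRST(R') = {ε, x, y}.
FIRST(R): from R→x y we get {x}; from R→R' S x x we get {x, y}; from R→ε we get {ε}. So FIRST(R) = {ε, x, y}.
FIRST(U): from U→S R R we get {ε, x, y}; from U→y we get {y}. So FIRST(U) = {ε, x, y}.
FOLLOW(R) includes $ since R is the start symbol.
FOLLOW(R'): in R→R' S x x, R' is followed by S x x with FIRST {x}. Thus FOLLOW(R') = {x}.
FOLLOW(U): in R'→x U, the suffix after U is empty, so FOLLOW(U) ⊇ FOLLOW(R') = {x}. Thus FOLLOW(U) = {x}.
FOLLOW(S): in R→R' S x x, S is followed by x x with FIRST {x}; in U→S R R, S is followed by R R with FIRST {ε, x, y}; in U→S R R, the suffix after S is nullable, so FOLLOW(S) ⊇ FOLLOW(U) = {x}. Thus FOLLOW(S) = {x, y}.
FOLLOW(R): in S→x R, the suffix after R is empty, so FOLLOW(R) ⊇ FOLLOW(S) = {x, y}; in U→S R R (occurrence 1), R is followed by R with FIRST {ε, x, y}; in U→S R R (occurrence 1), the suffix after R is nullable, so FOLLOW(R) ⊇ FOLLOW(U) = {x}; in U→S R R (occurrence 2), the suffix after R is empty, so FOLLOW(R) ⊇ FOLLOW(U) = {x}; in R'→y R, the suffix after R is empty, so FOLLOW(R) ⊇ FOLLOW(R') = {x}. Thus FOLLOW(R) = {$, x, y}.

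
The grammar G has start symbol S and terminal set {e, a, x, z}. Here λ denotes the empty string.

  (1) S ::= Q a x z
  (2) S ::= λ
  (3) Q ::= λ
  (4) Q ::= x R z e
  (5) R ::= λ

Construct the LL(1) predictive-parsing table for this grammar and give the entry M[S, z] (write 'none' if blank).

FIRST(Q) = {λ, x}
FIRST(R) = {λ}
FIRST(S) = {λ, a, x}  (via Q a x z)
FOLLOW(S) includes $ since S is the start symbol.
FOLLOW(S): S appears on no right-hand side. Thus FOLLOW(S) = {$}.
For S ::= Q a x z: FIRST(Q a x z) = {a, x}, so it goes in M[S, t] for t ∈ {a, x}.
For S ::= λ: FIRST(λ) = {λ}, so it goes in M[S, t] for t ∈ {}; since λ ∈ FIRST, also for every t ∈ FOLLOW(S) = {$}.
None of these place a production in M[S, z].

none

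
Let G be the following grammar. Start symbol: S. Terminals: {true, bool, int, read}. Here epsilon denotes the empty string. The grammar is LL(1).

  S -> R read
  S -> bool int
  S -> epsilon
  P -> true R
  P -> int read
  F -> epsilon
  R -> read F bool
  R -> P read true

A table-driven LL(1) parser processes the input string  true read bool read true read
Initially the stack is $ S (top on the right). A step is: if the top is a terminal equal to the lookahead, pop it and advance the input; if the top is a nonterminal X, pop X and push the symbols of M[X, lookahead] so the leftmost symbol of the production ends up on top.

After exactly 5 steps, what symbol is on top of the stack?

read

     Stack                    Input                            Action
  1  $ S                      true read bool read true read $  expand S -> R read
  2  $ read R                 true read bool read true read $  expand R -> P read true
  3  $ read true read P       true read bool read true read $  expand P -> true R
  4  $ read true read R true  true read bool read true read $  match true
  5  $ read true read R       read bool read true read $       expand R -> read F bool
Stack after step 5: $ read true read bool F read (top = read).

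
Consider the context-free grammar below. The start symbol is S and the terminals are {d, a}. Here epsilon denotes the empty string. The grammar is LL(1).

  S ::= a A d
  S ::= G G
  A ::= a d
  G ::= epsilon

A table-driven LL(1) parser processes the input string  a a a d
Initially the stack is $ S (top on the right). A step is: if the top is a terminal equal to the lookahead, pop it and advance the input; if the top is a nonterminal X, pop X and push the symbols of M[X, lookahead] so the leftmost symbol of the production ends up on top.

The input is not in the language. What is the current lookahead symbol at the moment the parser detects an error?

a

     Stack    Input      Action
  1  $ S      a a a d $  expand S ::= a A d
  2  $ d A a  a a a d $  match a
  3  $ d A    a a d $    expand A ::= a d
  4  $ d d a  a a d $    match a
  5  $ d d    a d $      error: top is terminal d but lookahead is a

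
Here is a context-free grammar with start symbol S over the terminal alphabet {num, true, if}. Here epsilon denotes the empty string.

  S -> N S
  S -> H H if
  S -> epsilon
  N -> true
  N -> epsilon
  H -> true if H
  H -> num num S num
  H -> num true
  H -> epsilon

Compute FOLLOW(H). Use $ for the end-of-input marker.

FIRST(N): from N->true we get {true}; from N->epsilon we get {epsilon}. So FIRST(N) = {epsilon, true}.
FIRST(H): from H->true if H we get {true}; from H->num num S num we get {num}; from H->num true we get {num}; from H->epsilon we get {epsilon}. So FIRST(H) = {epsilon, num, true}.
FIRST(S): from S->N S we get {epsilon, if, num, true}; from S->H H if we get {if, num, true}; from S->epsilon we get {epsilon}. So FIRST(S) = {epsilon, if, num, true}.
FOLLOW(S) includes $ since S is the start symbol.
FOLLOW(S): in S->N S, the suffix after S is empty (adds nothing new); in H->num num S num, S is followed by num with FIRST {num}. Thus FOLLOW(S) = {$, num}.
FOLLOW(N): in S->N S, N is followed by S with FIRST {epsilon, if, num, true}; in S->N S, the suffix after N is nullable, so FOLLOW(N) ⊇ FOLLOW(S) = {$, num}. Thus FOLLOW(N) = {$, if, num, true}.
FOLLOW(H): in S->H H if (occurrence 1), H is followed by H if with FIRST {if, num, true}; in S->H H if (occurrence 2), H is followed by if with FIRST {if}; in H->true if H, the suffix after H is empty (adds nothing new). Thus FOLLOW(H) = {if, num, true}.

{if, num, true}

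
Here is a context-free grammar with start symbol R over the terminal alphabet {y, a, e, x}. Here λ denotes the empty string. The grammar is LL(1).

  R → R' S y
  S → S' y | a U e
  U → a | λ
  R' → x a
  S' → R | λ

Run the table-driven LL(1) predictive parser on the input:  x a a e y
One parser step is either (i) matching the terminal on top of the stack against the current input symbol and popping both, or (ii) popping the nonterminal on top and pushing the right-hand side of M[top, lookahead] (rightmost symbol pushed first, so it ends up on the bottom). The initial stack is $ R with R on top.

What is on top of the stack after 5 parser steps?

a

     Stack      Input        Action
  1  $ R        x a a e y $  expand R → R' S y
  2  $ y S R'   x a a e y $  expand R' → x a
  3  $ y S a x  x a a e y $  match x
  4  $ y S a    a a e y $    match a
  5  $ y S      a e y $      expand S → a U e
Stack after step 5: $ y e U a (top = a).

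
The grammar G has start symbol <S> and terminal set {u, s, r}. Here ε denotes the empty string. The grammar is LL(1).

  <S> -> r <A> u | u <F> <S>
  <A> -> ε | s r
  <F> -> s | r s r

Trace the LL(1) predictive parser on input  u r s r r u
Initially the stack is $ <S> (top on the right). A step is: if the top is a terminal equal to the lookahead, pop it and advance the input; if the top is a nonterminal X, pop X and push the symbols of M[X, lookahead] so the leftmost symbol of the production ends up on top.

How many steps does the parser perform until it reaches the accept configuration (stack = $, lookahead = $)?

10

      Stack        Input          Action
   1  $ <S>        u r s r r u $  expand <S> -> u <F> <S>
   2  $ <S> <F> u  u r s r r u $  match u
   3  $ <S> <F>    r s r r u $    expand <F> -> r s r
   4  $ <S> r s r  r s r r u $    match r
   5  $ <S> r s    s r r u $      match s
   6  $ <S> r      r r u $        match r
   7  $ <S>        r u $          expand <S> -> r <A> u
   8  $ u <A> r    r u $          match r
   9  $ u <A>      u $            expand <A> -> ε
  10  $ u          u $            match u
Accept reached after 10 steps.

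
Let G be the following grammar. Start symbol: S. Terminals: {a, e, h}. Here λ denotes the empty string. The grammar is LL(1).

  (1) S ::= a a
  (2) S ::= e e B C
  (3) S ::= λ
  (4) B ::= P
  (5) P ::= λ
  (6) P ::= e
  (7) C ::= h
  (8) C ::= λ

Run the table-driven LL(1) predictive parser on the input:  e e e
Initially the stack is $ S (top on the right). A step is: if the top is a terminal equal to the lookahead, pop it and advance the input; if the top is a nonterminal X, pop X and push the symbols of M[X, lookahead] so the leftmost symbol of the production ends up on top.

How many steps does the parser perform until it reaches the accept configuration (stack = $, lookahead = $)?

7

step 1: stack=$ S  input=e e e $  — expand S ::= e e B C
step 2: stack=$ C B e e  input=e e e $  — match e
step 3: stack=$ C B e  input=e e $  — match e
step 4: stack=$ C B  input=e $  — expand B ::= P
step 5: stack=$ C P  input=e $  — expand P ::= e
step 6: stack=$ C e  input=e $  — match e
step 7: stack=$ C  input=$  — expand C ::= λ
Accept reached after 7 steps.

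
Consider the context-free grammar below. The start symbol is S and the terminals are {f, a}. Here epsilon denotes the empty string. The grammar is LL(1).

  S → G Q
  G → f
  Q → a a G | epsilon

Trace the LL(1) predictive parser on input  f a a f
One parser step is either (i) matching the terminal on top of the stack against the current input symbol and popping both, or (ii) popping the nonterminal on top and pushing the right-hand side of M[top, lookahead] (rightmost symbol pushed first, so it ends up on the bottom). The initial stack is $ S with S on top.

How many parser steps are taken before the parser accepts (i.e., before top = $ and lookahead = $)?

     Stack    Input      Action
  1  $ S      f a a f $  expand S → G Q
  2  $ Q G    f a a f $  expand G → f
  3  $ Q f    f a a f $  match f
  4  $ Q      a a f $    expand Q → a a G
  5  $ G a a  a a f $    match a
  6  $ G a    a f $      match a
  7  $ G      f $        expand G → f
  8  $ f      f $        match f
Accept reached after 8 steps.

8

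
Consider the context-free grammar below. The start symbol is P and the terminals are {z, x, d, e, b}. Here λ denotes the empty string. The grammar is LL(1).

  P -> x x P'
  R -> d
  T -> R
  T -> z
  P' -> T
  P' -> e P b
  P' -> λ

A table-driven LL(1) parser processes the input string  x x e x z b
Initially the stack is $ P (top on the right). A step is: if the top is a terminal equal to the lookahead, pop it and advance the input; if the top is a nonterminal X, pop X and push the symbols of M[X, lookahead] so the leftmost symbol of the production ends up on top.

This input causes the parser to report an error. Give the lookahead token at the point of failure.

z

     Stack       Input          Action
  1  $ P         x x e x z b $  expand P -> x x P'
  2  $ P' x x    x x e x z b $  match x
  3  $ P' x      x e x z b $    match x
  4  $ P'        e x z b $      expand P' -> e P b
  5  $ b P e     e x z b $      match e
  6  $ b P       x z b $        expand P -> x x P'
  7  $ b P' x x  x z b $        match x
  8  $ b P' x    z b $          error: top is terminal x but lookahead is z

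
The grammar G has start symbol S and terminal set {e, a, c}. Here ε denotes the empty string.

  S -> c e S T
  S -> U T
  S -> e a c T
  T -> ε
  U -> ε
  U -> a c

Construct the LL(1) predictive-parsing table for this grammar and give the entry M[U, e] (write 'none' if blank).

none

FIRST(T): from T->ε we get {ε}. So FIRST(T) = {ε}.
FIRST(U): from U->ε we get {ε}; from U->a c we get {a}. So FIRST(U) = {ε, a}.
FIRST(S): from S->c e S T we get {c}; from S->U T we get {ε, a}; from S->e a c T we get {e}. So FIRST(S) = {ε, a, c, e}.
FOLLOW(S) includes $ since S is the start symbol.
FOLLOW(S): in S->c e S T, S is followed by T with FIRST {ε}; in S->c e S T, the suffix after S is nullable (adds nothing new). Thus FOLLOW(S) = {$}.
FOLLOW(U): in S->U T, U is followed by T with FIRST {ε}; in S->U T, the suffix after U is nullable, so FOLLOW(U) ⊇ FOLLOW(S) = {$}. Thus FOLLOW(U) = {$}.
For U -> ε: FIRST(ε) = {ε}, so it goes in M[U, t] for t ∈ {}; since ε ∈ FIRST, also for every t ∈ FOLLOW(U) = {$}.
For U -> a c: FIRST(a c) = {a}, so it goes in M[U, t] for t ∈ {a}.
None of these place a production in M[U, e].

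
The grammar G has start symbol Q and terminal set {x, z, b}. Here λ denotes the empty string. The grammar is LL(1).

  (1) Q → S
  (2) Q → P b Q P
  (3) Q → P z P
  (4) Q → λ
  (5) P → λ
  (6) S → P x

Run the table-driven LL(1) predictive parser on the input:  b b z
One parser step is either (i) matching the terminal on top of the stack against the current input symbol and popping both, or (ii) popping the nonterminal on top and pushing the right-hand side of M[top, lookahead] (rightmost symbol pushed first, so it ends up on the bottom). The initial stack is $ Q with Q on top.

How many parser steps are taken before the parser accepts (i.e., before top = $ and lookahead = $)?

      Stack        Input    Action
   1  $ Q          b b z $  expand Q → P b Q P
   2  $ P Q b P    b b z $  expand P → λ
   3  $ P Q b      b b z $  match b
   4  $ P Q        b z $    expand Q → P b Q P
   5  $ P P Q b P  b z $    expand P → λ
   6  $ P P Q b    b z $    match b
   7  $ P P Q      z $      expand Q → P z P
   8  $ P P P z P  z $      expand P → λ
   9  $ P P P z    z $      match z
  10  $ P P P      $        expand P → λ
  11  $ P P        $        expand P → λ
  12  $ P          $        expand P → λ
Accept reached after 12 steps.

12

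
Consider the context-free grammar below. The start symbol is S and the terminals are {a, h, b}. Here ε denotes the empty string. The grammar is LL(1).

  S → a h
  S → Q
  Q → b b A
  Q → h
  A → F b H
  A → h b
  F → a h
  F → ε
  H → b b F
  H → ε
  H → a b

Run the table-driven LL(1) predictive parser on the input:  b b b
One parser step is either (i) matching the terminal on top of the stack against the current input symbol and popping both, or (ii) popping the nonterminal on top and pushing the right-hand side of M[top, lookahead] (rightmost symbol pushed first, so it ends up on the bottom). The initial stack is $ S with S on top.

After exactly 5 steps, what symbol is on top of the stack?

F

step 1: stack=$ S  input=b b b $  — expand S → Q
step 2: stack=$ Q  input=b b b $  — expand Q → b b A
step 3: stack=$ A b b  input=b b b $  — match b
step 4: stack=$ A b  input=b b $  — match b
step 5: stack=$ A  input=b $  — expand A → F b H
Stack after step 5: $ H b F (top = F).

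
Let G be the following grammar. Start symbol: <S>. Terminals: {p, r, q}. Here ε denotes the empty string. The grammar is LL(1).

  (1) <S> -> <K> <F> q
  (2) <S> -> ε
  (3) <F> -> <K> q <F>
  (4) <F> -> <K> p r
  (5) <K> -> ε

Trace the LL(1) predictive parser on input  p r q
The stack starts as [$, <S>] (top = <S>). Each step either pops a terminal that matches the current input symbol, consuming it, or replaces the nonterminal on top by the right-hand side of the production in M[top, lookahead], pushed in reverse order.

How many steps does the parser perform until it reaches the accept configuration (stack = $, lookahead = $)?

7

step 1: stack=$ <S>  input=p r q $  — expand <S> -> <K> <F> q
step 2: stack=$ q <F> <K>  input=p r q $  — expand <K> -> ε
step 3: stack=$ q <F>  input=p r q $  — expand <F> -> <K> p r
step 4: stack=$ q r p <K>  input=p r q $  — expand <K> -> ε
step 5: stack=$ q r p  input=p r q $  — match p
step 6: stack=$ q r  input=r q $  — match r
step 7: stack=$ q  input=q $  — match q
Accept reached after 7 steps.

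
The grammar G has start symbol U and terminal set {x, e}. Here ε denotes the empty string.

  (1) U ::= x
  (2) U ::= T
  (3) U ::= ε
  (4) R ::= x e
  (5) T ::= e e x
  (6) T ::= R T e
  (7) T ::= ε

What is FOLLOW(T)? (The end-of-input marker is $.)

{$, e}

FIRST(R): from R::=x e we get {x}. So FIRST(R) = {x}.
FIRST(T): from T::=e e x we get {e}; from T::=R T e we get {x}; from T::=ε we get {ε}. So FIRST(T) = {ε, e, x}.
FIRST(U): from U::=x we get {x}; from U::=T we get {ε, e, x}; from U::=ε we get {ε}. So FIRST(U) = {ε, e, x}.
FOLLOW(U) includes $ since U is the start symbol.
FOLLOW(U): U appears on no right-hand side. Thus FOLLOW(U) = {$}.
FOLLOW(R): in T::=R T e, R is followed by T e with FIRST {e, x}. Thus FOLLOW(R) = {e, x}.
FOLLOW(T): in U::=T, the suffix after T is empty, so FOLLOW(T) ⊇ FOLLOW(U) = {$}; in T::=R T e, T is followed by e with FIRST {e}. Thus FOLLOW(T) = {$, e}.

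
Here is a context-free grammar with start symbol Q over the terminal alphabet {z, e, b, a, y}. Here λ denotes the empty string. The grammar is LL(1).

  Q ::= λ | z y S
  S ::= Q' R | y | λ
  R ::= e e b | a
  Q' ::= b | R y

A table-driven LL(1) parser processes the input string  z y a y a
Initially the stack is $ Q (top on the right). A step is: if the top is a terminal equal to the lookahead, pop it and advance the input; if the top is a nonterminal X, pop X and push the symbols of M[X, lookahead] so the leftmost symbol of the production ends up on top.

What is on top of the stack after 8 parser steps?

R

     Stack    Input        Action
  1  $ Q      z y a y a $  expand Q ::= z y S
  2  $ S y z  z y a y a $  match z
  3  $ S y    y a y a $    match y
  4  $ S      a y a $      expand S ::= Q' R
  5  $ R Q'   a y a $      expand Q' ::= R y
  6  $ R y R  a y a $      expand R ::= a
  7  $ R y a  a y a $      match a
  8  $ R y    y a $        match y
Stack after step 8: $ R (top = R).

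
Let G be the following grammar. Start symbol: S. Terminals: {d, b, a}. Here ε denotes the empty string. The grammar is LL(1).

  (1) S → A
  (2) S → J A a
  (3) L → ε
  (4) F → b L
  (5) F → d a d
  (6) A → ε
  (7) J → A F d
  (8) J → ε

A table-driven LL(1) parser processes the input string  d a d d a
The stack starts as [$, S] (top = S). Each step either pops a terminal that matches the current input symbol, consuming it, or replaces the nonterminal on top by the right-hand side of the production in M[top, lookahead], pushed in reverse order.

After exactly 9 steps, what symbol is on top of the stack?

     Stack          Input        Action
  1  $ S            d a d d a $  expand S → J A a
  2  $ a A J        d a d d a $  expand J → A F d
  3  $ a A d F A    d a d d a $  expand A → ε
  4  $ a A d F      d a d d a $  expand F → d a d
  5  $ a A d d a d  d a d d a $  match d
  6  $ a A d d a    a d d a $    match a
  7  $ a A d d      d d a $      match d
  8  $ a A d        d a $        match d
  9  $ a A          a $          expand A → ε
Stack after step 9: $ a (top = a).

a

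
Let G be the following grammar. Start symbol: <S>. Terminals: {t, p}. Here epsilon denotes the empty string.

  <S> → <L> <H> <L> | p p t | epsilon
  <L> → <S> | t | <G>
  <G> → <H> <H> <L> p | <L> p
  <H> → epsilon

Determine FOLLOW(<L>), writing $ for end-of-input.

FIRST(<H>) = {epsilon}
FIRST(<S>) = {epsilon, p, t}  (via <L> <H> <L>)
FIRST(<L>) = {epsilon, p, t}  (via <S>, <G>)
FIRST(<G>) = {p, t}  (via <H> <H> <L> p, <L> p)
FOLLOW(<S>) includes $ since <S> is the start symbol.
FOLLOW(<S>): in <L>→<S>, the suffix after <S> is empty, so FOLLOW(<S>) ⊇ FOLLOW(<L>) = {$, p, t}. Thus FOLLOW(<S>) = {$, p, t}.
FOLLOW(<L>): in <S>→<L> <H> <L> (occurrence 1), <L> is followed by <H> <L> with FIRST {epsilon, p, t}; in <S>→<L> <H> <L> (occurrence 1), the suffix after <L> is nullable, so FOLLOW(<L>) ⊇ FOLLOW(<S>) = {$, p, t}; in <S>→<L> <H> <L> (occurrence 2), the suffix after <L> is empty, so FOLLOW(<L>) ⊇ FOLLOW(<S>) = {$, p, t}; in <G>→<H> <H> <L> p, <L> is followed by p with FIRST {p}; in <G>→<L> p, <L> is followed by p with FIRST {p}. Thus FOLLOW(<L>) = {$, p, t}.
FOLLOW(<G>): in <L>→<G>, the suffix after <G> is empty, so FOLLOW(<G>) ⊇ FOLLOW(<L>) = {$, p, t}. Thus FOLLOW(<G>) = {$, p, t}.
FOLLOW(<H>): in <S>→<L> <H> <L>, <H> is followed by <L> with FIRST {epsilon, p, t}; in <S>→<L> <H> <L>, the suffix after <H> is nullable, so FOLLOW(<H>) ⊇ FOLLOW(<S>) = {$, p, t}; in <G>→<H> <H> <L> p (occurrence 1), <H> is followed by <H> <L> p with FIRST {p, t}; in <G>→<H> <H> <L> p (occurrence 2), <H> is followed by <L> p with FIRST {p, t}. Thus FOLLOW(<H>) = {$, p, t}.

{$, p, t}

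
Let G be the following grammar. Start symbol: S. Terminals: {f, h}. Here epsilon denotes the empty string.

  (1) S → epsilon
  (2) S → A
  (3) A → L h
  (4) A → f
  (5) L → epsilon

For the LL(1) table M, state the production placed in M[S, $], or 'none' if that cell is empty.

S → epsilon

FIRST(L): from L→epsilon we get {epsilon}. So FIRST(L) = {epsilon}.
FIRST(A): from A→L h we get {h}; from A→f we get {f}. So FIRST(A) = {f, h}.
FIRST(S): from S→epsilon we get {epsilon}; from S→A we get {f, h}. So FIRST(S) = {epsilon, f, h}.
FOLLOW(S) includes $ since S is the start symbol.
FOLLOW(S): S appears on no right-hand side. Thus FOLLOW(S) = {$}.
For S → epsilon: FIRST(epsilon) = {epsilon}, so it goes in M[S, t] for t ∈ {}; since epsilon ∈ FIRST, also for every t ∈ FOLLOW(S) = {$}.
For S → A: FIRST(A) = {f, h}, so it goes in M[S, t] for t ∈ {f, h}.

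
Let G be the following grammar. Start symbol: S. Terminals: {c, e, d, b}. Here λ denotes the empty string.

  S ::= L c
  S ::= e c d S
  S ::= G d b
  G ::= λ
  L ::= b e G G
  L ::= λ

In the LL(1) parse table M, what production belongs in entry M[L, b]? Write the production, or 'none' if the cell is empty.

FIRST(G) = {λ}
FIRST(L) = {λ, b}
FIRST(S) = {b, c, d, e}  (via L c, G d b)
FOLLOW(S) includes $ since S is the start symbol.
FOLLOW(L): in S::=L c, L is followed by c with FIRST {c}. Thus FOLLOW(L) = {c}.
For L ::= b e G G: FIRST(b e G G) = {b}, so it goes in M[L, t] for t ∈ {b}.
For L ::= λ: FIRST(λ) = {λ}, so it goes in M[L, t] for t ∈ {}; since λ ∈ FIRST, also for every t ∈ FOLLOW(L) = {c}.

L ::= b e G G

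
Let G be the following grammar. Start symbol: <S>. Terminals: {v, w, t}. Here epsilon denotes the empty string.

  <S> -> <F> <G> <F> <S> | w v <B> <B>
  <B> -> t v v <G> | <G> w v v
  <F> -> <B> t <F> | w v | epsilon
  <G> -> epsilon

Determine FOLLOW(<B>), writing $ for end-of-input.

{$, t, w}

FIRST(<G>): from <G>->epsilon we get {epsilon}. So FIRST(<G>) = {epsilon}.
FIRST(<B>): from <B>->t v v <G> we get {t}; from <B>-><G> w v v we get {w}. So FIRST(<B>) = {t, w}.
FIRST(<F>): from <F>-><B> t <F> we get {t, w}; from <F>->w v we get {w}; from <F>->epsilon we get {epsilon}. So FIRST(<F>) = {epsilon, t, w}.
FIRST(<S>): from <S>-><F> <G> <F> <S> we get {t, w}; from <S>->w v <B> <B> we get {w}. So FIRST(<S>) = {t, w}.
FOLLOW(<S>) includes $ since <S> is the start symbol.
FOLLOW(<S>): in <S>-><F> <G> <F> <S>, the suffix after <S> is empty (adds nothing new). Thus FOLLOW(<S>) = {$}.
FOLLOW(<B>): in <S>->w v <B> <B> (occurrence 1), <B> is followed by <B> with FIRST {t, w}; in <S>->w v <B> <B> (occurrence 2), the suffix after <B> is empty, so FOLLOW(<B>) ⊇ FOLLOW(<S>) = {$}; in <F>-><B> t <F>, <B> is followed by t <F> with FIRST {t}. Thus FOLLOW(<B>) = {$, t, w}.
FOLLOW(<F>): in <S>-><F> <G> <F> <S> (occurrence 1), <F> is followed by <G> <F> <S> with FIRST {t, w}; in <S>-><F> <G> <F> <S> (occurrence 2), <F> is followed by <S> with FIRST {t, w}; in <F>-><B> t <F>, the suffix after <F> is empty (adds nothing new). Thus FOLLOW(<F>) = {t, w}.
FOLLOW(<G>): in <S>-><F> <G> <F> <S>, <G> is followed by <F> <S> with FIRST {t, w}; in <B>->t v v <G>, the suffix after <G> is empty, so FOLLOW(<G>) ⊇ FOLLOW(<B>) = {$, t, w}; in <B>-><G> w v v, <G> is followed by w v v with FIRST {w}. Thus FOLLOW(<G>) = {$, t, w}.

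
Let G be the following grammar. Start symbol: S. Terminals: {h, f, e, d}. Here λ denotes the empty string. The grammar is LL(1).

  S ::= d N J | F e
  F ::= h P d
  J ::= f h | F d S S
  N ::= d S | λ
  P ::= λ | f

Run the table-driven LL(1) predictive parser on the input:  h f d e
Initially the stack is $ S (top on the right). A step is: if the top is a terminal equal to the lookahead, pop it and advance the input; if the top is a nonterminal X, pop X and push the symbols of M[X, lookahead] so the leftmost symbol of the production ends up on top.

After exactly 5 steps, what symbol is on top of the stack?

d

     Stack      Input      Action
  1  $ S        h f d e $  expand S ::= F e
  2  $ e F      h f d e $  expand F ::= h P d
  3  $ e d P h  h f d e $  match h
  4  $ e d P    f d e $    expand P ::= f
  5  $ e d f    f d e $    match f
Stack after step 5: $ e d (top = d).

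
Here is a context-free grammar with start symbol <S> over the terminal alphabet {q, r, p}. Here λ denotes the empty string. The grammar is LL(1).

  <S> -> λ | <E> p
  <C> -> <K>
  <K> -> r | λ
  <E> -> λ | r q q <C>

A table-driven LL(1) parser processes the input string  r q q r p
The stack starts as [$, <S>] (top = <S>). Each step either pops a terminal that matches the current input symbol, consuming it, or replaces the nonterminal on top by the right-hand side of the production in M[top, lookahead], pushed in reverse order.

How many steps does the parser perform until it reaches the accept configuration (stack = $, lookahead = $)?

step 1: stack=$ <S>  input=r q q r p $  — expand <S> -> <E> p
step 2: stack=$ p <E>  input=r q q r p $  — expand <E> -> r q q <C>
step 3: stack=$ p <C> q q r  input=r q q r p $  — match r
step 4: stack=$ p <C> q q  input=q q r p $  — match q
step 5: stack=$ p <C> q  input=q r p $  — match q
step 6: stack=$ p <C>  input=r p $  — expand <C> -> <K>
step 7: stack=$ p <K>  input=r p $  — expand <K> -> r
step 8: stack=$ p r  input=r p $  — match r
step 9: stack=$ p  input=p $  — match p
Accept reached after 9 steps.

9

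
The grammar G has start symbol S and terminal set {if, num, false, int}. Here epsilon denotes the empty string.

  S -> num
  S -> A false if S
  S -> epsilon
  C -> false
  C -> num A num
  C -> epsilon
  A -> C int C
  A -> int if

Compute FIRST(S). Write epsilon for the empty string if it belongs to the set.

FIRST(C) = {epsilon, false, num}
FIRST(A) = {false, int, num}  (via C int C)
FIRST(S) = {epsilon, false, int, num}  (via A false if S)

{epsilon, false, int, num}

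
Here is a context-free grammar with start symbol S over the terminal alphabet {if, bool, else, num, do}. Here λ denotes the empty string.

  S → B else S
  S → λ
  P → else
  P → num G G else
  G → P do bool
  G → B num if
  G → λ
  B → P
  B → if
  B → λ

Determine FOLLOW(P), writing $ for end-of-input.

{do, else, num}

FIRST(P): from P→else we get {else}; from P→num G G else we get {num}. So FIRST(P) = {else, num}.
FIRST(B): from B→P we get {else, num}; from B→if we get {if}; from B→λ we get {λ}. So FIRST(B) = {λ, else, if, num}.
FIRST(S): from S→B else S we get {else, if, num}; from S→λ we get {λ}. So FIRST(S) = {λ, else, if, num}.
FIRST(G): from G→P do bool we get {else, num}; from G→B num if we get {else, if, num}; from G→λ we get {λ}. So FIRST(G) = {λ, else, if, num}.
FOLLOW(S) includes $ since S is the start symbol.
FOLLOW(S): in S→B else S, the suffix after S is empty (adds nothing new). Thus FOLLOW(S) = {$}.
FOLLOW(G): in P→num G G else (occurrence 1), G is followed by G else with FIRST {else, if, num}; in P→num G G else (occurrence 2), G is followed by else with FIRST {else}. Thus FOLLOW(G) = {else, if, num}.
FOLLOW(B): in S→B else S, B is followed by else S with FIRST {else}; in G→B num if, B is followed by num if with FIRST {num}. Thus FOLLOW(B) = {else, num}.
FOLLOW(P): in G→P do bool, P is followed by do bool with FIRST {do}; in B→P, the suffix after P is empty, so FOLLOW(P) ⊇ FOLLOW(B) = {else, num}. Thus FOLLOW(P) = {do, else, num}.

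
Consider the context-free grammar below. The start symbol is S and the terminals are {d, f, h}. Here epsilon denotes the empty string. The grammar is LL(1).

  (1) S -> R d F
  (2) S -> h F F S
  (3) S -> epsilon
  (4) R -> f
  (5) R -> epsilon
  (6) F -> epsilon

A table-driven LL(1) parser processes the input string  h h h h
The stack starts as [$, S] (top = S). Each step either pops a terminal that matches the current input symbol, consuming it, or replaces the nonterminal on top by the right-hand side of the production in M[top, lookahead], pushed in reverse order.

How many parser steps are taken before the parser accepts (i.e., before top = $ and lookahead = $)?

      Stack      Input      Action
   1  $ S        h h h h $  expand S -> h F F S
   2  $ S F F h  h h h h $  match h
   3  $ S F F    h h h $    expand F -> epsilon
   4  $ S F      h h h $    expand F -> epsilon
   5  $ S        h h h $    expand S -> h F F S
   6  $ S F F h  h h h $    match h
   7  $ S F F    h h $      expand F -> epsilon
   8  $ S F      h h $      expand F -> epsilon
   9  $ S        h h $      expand S -> h F F S
  10  $ S F F h  h h $      match h
  11  $ S F F    h $        expand F -> epsilon
  12  $ S F      h $        expand F -> epsilon
  13  $ S        h $        expand S -> h F F S
  14  $ S F F h  h $        match h
  15  $ S F F    $          expand F -> epsilon
  16  $ S F      $          expand F -> epsilon
  17  $ S        $          expand S -> epsilon
Accept reached after 17 steps.

17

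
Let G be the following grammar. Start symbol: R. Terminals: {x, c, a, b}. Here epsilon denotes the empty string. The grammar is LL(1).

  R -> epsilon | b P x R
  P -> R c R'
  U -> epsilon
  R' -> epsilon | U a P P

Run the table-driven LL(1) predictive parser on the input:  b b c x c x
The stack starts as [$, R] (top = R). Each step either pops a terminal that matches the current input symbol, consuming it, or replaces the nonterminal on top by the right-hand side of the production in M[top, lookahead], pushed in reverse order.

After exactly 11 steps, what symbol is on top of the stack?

c

step 1: stack=$ R  input=b b c x c x $  — expand R -> b P x R
step 2: stack=$ R x P b  input=b b c x c x $  — match b
step 3: stack=$ R x P  input=b c x c x $  — expand P -> R c R'
step 4: stack=$ R x R' c R  input=b c x c x $  — expand R -> b P x R
step 5: stack=$ R x R' c R x P b  input=b c x c x $  — match b
step 6: stack=$ R x R' c R x P  input=c x c x $  — expand P -> R c R'
step 7: stack=$ R x R' c R x R' c R  input=c x c x $  — expand R -> epsilon
step 8: stack=$ R x R' c R x R' c  input=c x c x $  — match c
step 9: stack=$ R x R' c R x R'  input=x c x $  — expand R' -> epsilon
step 10: stack=$ R x R' c R x  input=x c x $  — match x
step 11: stack=$ R x R' c R  input=c x $  — expand R -> epsilon
Stack after step 11: $ R x R' c (top = c).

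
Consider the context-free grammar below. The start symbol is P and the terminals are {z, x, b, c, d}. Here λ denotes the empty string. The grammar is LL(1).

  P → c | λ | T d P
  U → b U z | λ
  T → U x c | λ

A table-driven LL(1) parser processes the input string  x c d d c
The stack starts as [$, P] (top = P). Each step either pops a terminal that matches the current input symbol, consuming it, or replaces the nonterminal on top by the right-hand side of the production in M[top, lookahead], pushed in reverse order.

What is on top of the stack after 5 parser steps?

     Stack        Input        Action
  1  $ P          x c d d c $  expand P → T d P
  2  $ P d T      x c d d c $  expand T → U x c
  3  $ P d c x U  x c d d c $  expand U → λ
  4  $ P d c x    x c d d c $  match x
  5  $ P d c      c d d c $    match c
Stack after step 5: $ P d (top = d).

d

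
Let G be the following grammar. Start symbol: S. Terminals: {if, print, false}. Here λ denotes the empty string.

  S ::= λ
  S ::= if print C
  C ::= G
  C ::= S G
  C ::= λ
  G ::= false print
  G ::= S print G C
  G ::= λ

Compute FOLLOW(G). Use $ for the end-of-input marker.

{$, false, if, print}

FIRST(S): from S::=λ we get {λ}; from S::=if print C we get {if}. So FIRST(S) = {λ, if}.
FIRST(G): from G::=false print we get {false}; from G::=S print G C we get {if, print}; from G::=λ we get {λ}. So FIRST(G) = {λ, false, if, print}.
FIRST(C): from C::=G we get {λ, false, if, print}; from C::=S G we get {λ, false, if, print}; from C::=λ we get {λ}. So FIRST(C) = {λ, false, if, print}.
FOLLOW(S) includes $ since S is the start symbol.
FOLLOW(S): in C::=S G, S is followed by G with FIRST {λ, false, if, print}; in C::=S G, the suffix after S is nullable, so FOLLOW(S) ⊇ FOLLOW(C) = {$, false, if, print}; in G::=S print G C, S is followed by print G C with FIRST {print}. Thus FOLLOW(S) = {$, false, if, print}.
FOLLOW(C): in S::=if print C, the suffix after C is empty, so FOLLOW(C) ⊇ FOLLOW(S) = {$, false, if, print}; in G::=S print G C, the suffix after C is empty, so FOLLOW(C) ⊇ FOLLOW(G) = {$, false, if, print}. Thus FOLLOW(C) = {$, false, if, print}.
FOLLOW(G): in C::=G, the suffix after G is empty, so FOLLOW(G) ⊇ FOLLOW(C) = {$, false, if, print}; in C::=S G, the suffix after G is empty, so FOLLOW(G) ⊇ FOLLOW(C) = {$, false, if, print}; in G::=S print G C, G is followed by C with FIRST {λ, false, if, print}; in G::=S print G C, the suffix after G is nullable (adds nothing new). Thus FOLLOW(G) = {$, false, if, print}.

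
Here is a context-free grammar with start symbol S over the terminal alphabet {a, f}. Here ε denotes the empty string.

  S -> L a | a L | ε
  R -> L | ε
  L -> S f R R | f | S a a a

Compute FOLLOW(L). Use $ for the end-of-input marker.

{$, a, f}

FIRST(S): from S->L a we get {a, f}; from S->a L we get {a}; from S->ε we get {ε}. So FIRST(S) = {ε, a, f}.
FIRST(L): from L->S f R R we get {a, f}; from L->f we get {f}; from L->S a a a we get {a, f}. So FIRST(L) = {a, f}.
FIRST(R): from R->L we get {a, f}; from R->ε we get {ε}. So FIRST(R) = {ε, a, f}.
FOLLOW(S) includes $ since S is the start symbol.
FOLLOW(S): in L->S f R R, S is followed by f R R with FIRST {f}; in L->S a a a, S is followed by a a a with FIRST {a}. Thus FOLLOW(S) = {$, a, f}.
FOLLOW(R): in L->S f R R (occurrence 1), R is followed by R with FIRST {ε, a, f}; in L->S f R R (occurrence 1), the suffix after R is nullable, so FOLLOW(R) ⊇ FOLLOW(L) = {$, a, f}; in L->S f R R (occurrence 2), the suffix after R is empty, so FOLLOW(R) ⊇ FOLLOW(L) = {$, a, f}. Thus FOLLOW(R) = {$, a, f}.
FOLLOW(L): in S->L a, L is followed by a with FIRST {a}; in S->a L, the suffix after L is empty, so FOLLOW(L) ⊇ FOLLOW(S) = {$, a, f}; in R->L, the suffix after L is empty, so FOLLOW(L) ⊇ FOLLOW(R) = {$, a, f}. Thus FOLLOW(L) = {$, a, f}.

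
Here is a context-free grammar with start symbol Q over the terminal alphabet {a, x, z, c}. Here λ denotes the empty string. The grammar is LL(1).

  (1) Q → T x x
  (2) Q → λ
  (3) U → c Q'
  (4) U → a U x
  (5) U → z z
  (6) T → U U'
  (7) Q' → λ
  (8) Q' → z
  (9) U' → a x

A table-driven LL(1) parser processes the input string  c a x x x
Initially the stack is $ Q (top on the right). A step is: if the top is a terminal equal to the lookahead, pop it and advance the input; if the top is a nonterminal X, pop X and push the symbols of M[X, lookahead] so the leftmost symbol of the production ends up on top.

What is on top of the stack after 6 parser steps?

a

     Stack          Input        Action
  1  $ Q            c a x x x $  expand Q → T x x
  2  $ x x T        c a x x x $  expand T → U U'
  3  $ x x U' U     c a x x x $  expand U → c Q'
  4  $ x x U' Q' c  c a x x x $  match c
  5  $ x x U' Q'    a x x x $    expand Q' → λ
  6  $ x x U'       a x x x $    expand U' → a x
Stack after step 6: $ x x x a (top = a).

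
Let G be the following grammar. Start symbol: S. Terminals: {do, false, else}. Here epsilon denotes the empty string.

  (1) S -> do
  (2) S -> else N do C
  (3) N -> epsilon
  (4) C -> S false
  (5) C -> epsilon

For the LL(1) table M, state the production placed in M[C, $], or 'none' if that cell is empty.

FIRST(S): from S->do we get {do}; from S->else N do C we get {else}. So FIRST(S) = {do, else}.
FIRST(N): from N->epsilon we get {epsilon}. So FIRST(N) = {epsilon}.
FIRST(C): from C->S false we get {do, else}; from C->epsilon we get {epsilon}. So FIRST(C) = {epsilon, do, else}.
FOLLOW(S) includes $ since S is the start symbol.
FOLLOW(S): in C->S false, S is followed by false with FIRST {false}. Thus FOLLOW(S) = {$, false}.
FOLLOW(C): in S->else N do C, the suffix after C is empty, so FOLLOW(C) ⊇ FOLLOW(S) = {$, false}. Thus FOLLOW(C) = {$, false}.
For C -> S false: FIRST(S false) = {do, else}, so it goes in M[C, t] for t ∈ {do, else}.
For C -> epsilon: FIRST(epsilon) = {epsilon}, so it goes in M[C, t] for t ∈ {}; since epsilon ∈ FIRST, also for every t ∈ FOLLOW(C) = {$, false}.

C -> epsilon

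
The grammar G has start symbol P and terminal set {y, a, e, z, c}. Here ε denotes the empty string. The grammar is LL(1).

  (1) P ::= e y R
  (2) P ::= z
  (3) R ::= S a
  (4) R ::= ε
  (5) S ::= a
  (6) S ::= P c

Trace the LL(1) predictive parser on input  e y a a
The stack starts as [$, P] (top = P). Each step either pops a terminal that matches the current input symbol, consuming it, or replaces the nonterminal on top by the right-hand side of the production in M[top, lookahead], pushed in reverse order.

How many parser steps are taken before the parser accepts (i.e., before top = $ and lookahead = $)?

     Stack    Input      Action
  1  $ P      e y a a $  expand P ::= e y R
  2  $ R y e  e y a a $  match e
  3  $ R y    y a a $    match y
  4  $ R      a a $      expand R ::= S a
  5  $ a S    a a $      expand S ::= a
  6  $ a a    a a $      match a
  7  $ a      a $        match a
Accept reached after 7 steps.

7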